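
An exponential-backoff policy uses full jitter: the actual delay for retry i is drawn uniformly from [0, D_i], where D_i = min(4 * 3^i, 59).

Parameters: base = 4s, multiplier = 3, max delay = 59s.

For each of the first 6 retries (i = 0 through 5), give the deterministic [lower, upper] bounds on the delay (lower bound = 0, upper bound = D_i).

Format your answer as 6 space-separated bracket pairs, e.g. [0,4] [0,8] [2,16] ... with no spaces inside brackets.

Computing bounds per retry:
  i=0: D_i=min(4*3^0,59)=4, bounds=[0,4]
  i=1: D_i=min(4*3^1,59)=12, bounds=[0,12]
  i=2: D_i=min(4*3^2,59)=36, bounds=[0,36]
  i=3: D_i=min(4*3^3,59)=59, bounds=[0,59]
  i=4: D_i=min(4*3^4,59)=59, bounds=[0,59]
  i=5: D_i=min(4*3^5,59)=59, bounds=[0,59]

Answer: [0,4] [0,12] [0,36] [0,59] [0,59] [0,59]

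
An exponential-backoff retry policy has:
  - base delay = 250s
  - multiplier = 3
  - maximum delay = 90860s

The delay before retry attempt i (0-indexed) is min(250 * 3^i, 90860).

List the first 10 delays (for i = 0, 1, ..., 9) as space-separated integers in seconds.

Answer: 250 750 2250 6750 20250 60750 90860 90860 90860 90860

Derivation:
Computing each delay:
  i=0: min(250*3^0, 90860) = 250
  i=1: min(250*3^1, 90860) = 750
  i=2: min(250*3^2, 90860) = 2250
  i=3: min(250*3^3, 90860) = 6750
  i=4: min(250*3^4, 90860) = 20250
  i=5: min(250*3^5, 90860) = 60750
  i=6: min(250*3^6, 90860) = 90860
  i=7: min(250*3^7, 90860) = 90860
  i=8: min(250*3^8, 90860) = 90860
  i=9: min(250*3^9, 90860) = 90860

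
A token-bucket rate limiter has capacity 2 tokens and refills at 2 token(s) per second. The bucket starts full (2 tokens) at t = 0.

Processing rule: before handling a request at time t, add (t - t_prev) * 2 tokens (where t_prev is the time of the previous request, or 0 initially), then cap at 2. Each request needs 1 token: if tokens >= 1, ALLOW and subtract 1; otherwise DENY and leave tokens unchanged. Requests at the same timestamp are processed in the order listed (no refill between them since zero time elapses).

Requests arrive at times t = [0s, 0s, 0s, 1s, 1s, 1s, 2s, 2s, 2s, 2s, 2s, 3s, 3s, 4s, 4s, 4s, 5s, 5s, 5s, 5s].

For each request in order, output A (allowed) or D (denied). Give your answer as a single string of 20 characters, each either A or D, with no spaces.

Answer: AADAADAADDDAAAADAADD

Derivation:
Simulating step by step:
  req#1 t=0s: ALLOW
  req#2 t=0s: ALLOW
  req#3 t=0s: DENY
  req#4 t=1s: ALLOW
  req#5 t=1s: ALLOW
  req#6 t=1s: DENY
  req#7 t=2s: ALLOW
  req#8 t=2s: ALLOW
  req#9 t=2s: DENY
  req#10 t=2s: DENY
  req#11 t=2s: DENY
  req#12 t=3s: ALLOW
  req#13 t=3s: ALLOW
  req#14 t=4s: ALLOW
  req#15 t=4s: ALLOW
  req#16 t=4s: DENY
  req#17 t=5s: ALLOW
  req#18 t=5s: ALLOW
  req#19 t=5s: DENY
  req#20 t=5s: DENY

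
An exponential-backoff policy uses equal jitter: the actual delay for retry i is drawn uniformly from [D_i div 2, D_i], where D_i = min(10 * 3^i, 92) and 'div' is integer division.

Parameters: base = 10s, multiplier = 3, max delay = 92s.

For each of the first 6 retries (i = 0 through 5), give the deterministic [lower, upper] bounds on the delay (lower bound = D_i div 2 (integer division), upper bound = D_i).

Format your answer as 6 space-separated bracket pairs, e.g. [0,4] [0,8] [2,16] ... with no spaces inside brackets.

Answer: [5,10] [15,30] [45,90] [46,92] [46,92] [46,92]

Derivation:
Computing bounds per retry:
  i=0: D_i=min(10*3^0,92)=10, bounds=[5,10]
  i=1: D_i=min(10*3^1,92)=30, bounds=[15,30]
  i=2: D_i=min(10*3^2,92)=90, bounds=[45,90]
  i=3: D_i=min(10*3^3,92)=92, bounds=[46,92]
  i=4: D_i=min(10*3^4,92)=92, bounds=[46,92]
  i=5: D_i=min(10*3^5,92)=92, bounds=[46,92]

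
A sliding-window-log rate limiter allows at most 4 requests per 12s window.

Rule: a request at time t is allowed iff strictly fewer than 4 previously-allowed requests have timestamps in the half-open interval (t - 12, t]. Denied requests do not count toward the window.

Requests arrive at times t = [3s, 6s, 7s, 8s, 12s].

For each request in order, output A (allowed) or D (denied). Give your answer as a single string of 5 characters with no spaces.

Tracking allowed requests in the window:
  req#1 t=3s: ALLOW
  req#2 t=6s: ALLOW
  req#3 t=7s: ALLOW
  req#4 t=8s: ALLOW
  req#5 t=12s: DENY

Answer: AAAAD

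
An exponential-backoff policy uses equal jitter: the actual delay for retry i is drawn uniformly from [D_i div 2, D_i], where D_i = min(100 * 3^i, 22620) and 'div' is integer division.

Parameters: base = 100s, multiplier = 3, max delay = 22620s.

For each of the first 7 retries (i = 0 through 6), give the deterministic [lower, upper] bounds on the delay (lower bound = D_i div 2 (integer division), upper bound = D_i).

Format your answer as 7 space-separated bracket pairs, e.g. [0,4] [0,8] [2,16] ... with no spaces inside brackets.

Computing bounds per retry:
  i=0: D_i=min(100*3^0,22620)=100, bounds=[50,100]
  i=1: D_i=min(100*3^1,22620)=300, bounds=[150,300]
  i=2: D_i=min(100*3^2,22620)=900, bounds=[450,900]
  i=3: D_i=min(100*3^3,22620)=2700, bounds=[1350,2700]
  i=4: D_i=min(100*3^4,22620)=8100, bounds=[4050,8100]
  i=5: D_i=min(100*3^5,22620)=22620, bounds=[11310,22620]
  i=6: D_i=min(100*3^6,22620)=22620, bounds=[11310,22620]

Answer: [50,100] [150,300] [450,900] [1350,2700] [4050,8100] [11310,22620] [11310,22620]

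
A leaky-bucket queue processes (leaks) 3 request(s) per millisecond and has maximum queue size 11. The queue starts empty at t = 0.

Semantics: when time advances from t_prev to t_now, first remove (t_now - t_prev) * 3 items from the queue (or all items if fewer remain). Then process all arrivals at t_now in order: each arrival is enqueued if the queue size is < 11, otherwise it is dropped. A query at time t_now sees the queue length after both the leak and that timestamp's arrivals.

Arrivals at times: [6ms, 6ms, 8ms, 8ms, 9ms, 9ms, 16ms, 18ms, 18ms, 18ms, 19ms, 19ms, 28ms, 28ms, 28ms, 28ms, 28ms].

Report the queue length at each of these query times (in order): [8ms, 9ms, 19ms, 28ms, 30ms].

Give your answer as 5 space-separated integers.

Answer: 2 2 2 5 0

Derivation:
Queue lengths at query times:
  query t=8ms: backlog = 2
  query t=9ms: backlog = 2
  query t=19ms: backlog = 2
  query t=28ms: backlog = 5
  query t=30ms: backlog = 0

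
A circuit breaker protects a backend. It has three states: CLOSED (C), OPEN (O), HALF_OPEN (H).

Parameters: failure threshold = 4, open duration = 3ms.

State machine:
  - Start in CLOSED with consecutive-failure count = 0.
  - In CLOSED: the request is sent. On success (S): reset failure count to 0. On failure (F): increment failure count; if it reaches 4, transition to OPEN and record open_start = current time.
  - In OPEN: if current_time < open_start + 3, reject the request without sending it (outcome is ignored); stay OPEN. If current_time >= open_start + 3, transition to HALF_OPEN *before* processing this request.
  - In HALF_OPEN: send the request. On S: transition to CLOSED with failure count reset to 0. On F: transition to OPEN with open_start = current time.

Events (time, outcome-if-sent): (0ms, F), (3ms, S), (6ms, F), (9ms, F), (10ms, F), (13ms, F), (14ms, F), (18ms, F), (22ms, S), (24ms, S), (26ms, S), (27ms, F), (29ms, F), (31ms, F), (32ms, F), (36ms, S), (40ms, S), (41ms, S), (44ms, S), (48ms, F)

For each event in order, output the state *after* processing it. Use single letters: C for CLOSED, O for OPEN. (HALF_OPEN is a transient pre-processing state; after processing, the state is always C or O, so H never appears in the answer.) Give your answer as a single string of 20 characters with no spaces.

Answer: CCCCCOOOCCCCCCOCCCCC

Derivation:
State after each event:
  event#1 t=0ms outcome=F: state=CLOSED
  event#2 t=3ms outcome=S: state=CLOSED
  event#3 t=6ms outcome=F: state=CLOSED
  event#4 t=9ms outcome=F: state=CLOSED
  event#5 t=10ms outcome=F: state=CLOSED
  event#6 t=13ms outcome=F: state=OPEN
  event#7 t=14ms outcome=F: state=OPEN
  event#8 t=18ms outcome=F: state=OPEN
  event#9 t=22ms outcome=S: state=CLOSED
  event#10 t=24ms outcome=S: state=CLOSED
  event#11 t=26ms outcome=S: state=CLOSED
  event#12 t=27ms outcome=F: state=CLOSED
  event#13 t=29ms outcome=F: state=CLOSED
  event#14 t=31ms outcome=F: state=CLOSED
  event#15 t=32ms outcome=F: state=OPEN
  event#16 t=36ms outcome=S: state=CLOSED
  event#17 t=40ms outcome=S: state=CLOSED
  event#18 t=41ms outcome=S: state=CLOSED
  event#19 t=44ms outcome=S: state=CLOSED
  event#20 t=48ms outcome=F: state=CLOSED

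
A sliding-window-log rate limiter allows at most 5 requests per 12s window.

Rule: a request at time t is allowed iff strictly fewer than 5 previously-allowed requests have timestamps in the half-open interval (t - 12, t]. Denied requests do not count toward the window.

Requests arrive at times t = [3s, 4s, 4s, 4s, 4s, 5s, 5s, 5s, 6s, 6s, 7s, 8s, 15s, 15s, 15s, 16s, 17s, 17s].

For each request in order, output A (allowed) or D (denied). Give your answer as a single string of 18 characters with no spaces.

Tracking allowed requests in the window:
  req#1 t=3s: ALLOW
  req#2 t=4s: ALLOW
  req#3 t=4s: ALLOW
  req#4 t=4s: ALLOW
  req#5 t=4s: ALLOW
  req#6 t=5s: DENY
  req#7 t=5s: DENY
  req#8 t=5s: DENY
  req#9 t=6s: DENY
  req#10 t=6s: DENY
  req#11 t=7s: DENY
  req#12 t=8s: DENY
  req#13 t=15s: ALLOW
  req#14 t=15s: DENY
  req#15 t=15s: DENY
  req#16 t=16s: ALLOW
  req#17 t=17s: ALLOW
  req#18 t=17s: ALLOW

Answer: AAAAADDDDDDDADDAAA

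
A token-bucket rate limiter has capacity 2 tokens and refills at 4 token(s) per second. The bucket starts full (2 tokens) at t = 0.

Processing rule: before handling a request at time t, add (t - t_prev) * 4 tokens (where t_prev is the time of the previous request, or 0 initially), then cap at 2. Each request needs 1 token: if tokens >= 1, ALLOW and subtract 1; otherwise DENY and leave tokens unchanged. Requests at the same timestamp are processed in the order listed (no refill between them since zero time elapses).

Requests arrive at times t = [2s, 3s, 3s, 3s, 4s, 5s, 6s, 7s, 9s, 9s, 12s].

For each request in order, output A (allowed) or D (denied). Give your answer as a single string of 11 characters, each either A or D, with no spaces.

Simulating step by step:
  req#1 t=2s: ALLOW
  req#2 t=3s: ALLOW
  req#3 t=3s: ALLOW
  req#4 t=3s: DENY
  req#5 t=4s: ALLOW
  req#6 t=5s: ALLOW
  req#7 t=6s: ALLOW
  req#8 t=7s: ALLOW
  req#9 t=9s: ALLOW
  req#10 t=9s: ALLOW
  req#11 t=12s: ALLOW

Answer: AAADAAAAAAA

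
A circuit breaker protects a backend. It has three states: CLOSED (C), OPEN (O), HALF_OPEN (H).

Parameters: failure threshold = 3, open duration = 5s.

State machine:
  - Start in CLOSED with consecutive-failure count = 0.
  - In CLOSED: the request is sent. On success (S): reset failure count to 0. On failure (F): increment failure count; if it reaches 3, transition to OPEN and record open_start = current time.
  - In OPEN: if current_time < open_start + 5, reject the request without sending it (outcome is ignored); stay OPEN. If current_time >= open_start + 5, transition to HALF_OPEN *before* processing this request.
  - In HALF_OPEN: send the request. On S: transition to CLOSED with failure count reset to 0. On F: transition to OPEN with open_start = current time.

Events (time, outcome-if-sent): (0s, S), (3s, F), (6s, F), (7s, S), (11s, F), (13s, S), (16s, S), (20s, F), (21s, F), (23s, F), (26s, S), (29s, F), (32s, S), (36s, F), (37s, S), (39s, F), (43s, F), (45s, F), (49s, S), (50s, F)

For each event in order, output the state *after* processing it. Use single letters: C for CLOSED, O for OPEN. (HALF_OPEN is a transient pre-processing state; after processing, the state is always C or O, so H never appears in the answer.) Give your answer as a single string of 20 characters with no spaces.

State after each event:
  event#1 t=0s outcome=S: state=CLOSED
  event#2 t=3s outcome=F: state=CLOSED
  event#3 t=6s outcome=F: state=CLOSED
  event#4 t=7s outcome=S: state=CLOSED
  event#5 t=11s outcome=F: state=CLOSED
  event#6 t=13s outcome=S: state=CLOSED
  event#7 t=16s outcome=S: state=CLOSED
  event#8 t=20s outcome=F: state=CLOSED
  event#9 t=21s outcome=F: state=CLOSED
  event#10 t=23s outcome=F: state=OPEN
  event#11 t=26s outcome=S: state=OPEN
  event#12 t=29s outcome=F: state=OPEN
  event#13 t=32s outcome=S: state=OPEN
  event#14 t=36s outcome=F: state=OPEN
  event#15 t=37s outcome=S: state=OPEN
  event#16 t=39s outcome=F: state=OPEN
  event#17 t=43s outcome=F: state=OPEN
  event#18 t=45s outcome=F: state=OPEN
  event#19 t=49s outcome=S: state=CLOSED
  event#20 t=50s outcome=F: state=CLOSED

Answer: CCCCCCCCCOOOOOOOOOCC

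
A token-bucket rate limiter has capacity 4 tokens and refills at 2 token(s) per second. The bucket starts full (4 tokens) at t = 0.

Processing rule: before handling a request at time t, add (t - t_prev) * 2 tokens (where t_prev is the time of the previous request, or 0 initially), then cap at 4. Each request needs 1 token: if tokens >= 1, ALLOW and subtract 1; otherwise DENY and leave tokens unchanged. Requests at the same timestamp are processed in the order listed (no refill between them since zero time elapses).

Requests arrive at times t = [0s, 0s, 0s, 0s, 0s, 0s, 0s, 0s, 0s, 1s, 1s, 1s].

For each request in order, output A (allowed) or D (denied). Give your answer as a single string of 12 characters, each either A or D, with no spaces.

Simulating step by step:
  req#1 t=0s: ALLOW
  req#2 t=0s: ALLOW
  req#3 t=0s: ALLOW
  req#4 t=0s: ALLOW
  req#5 t=0s: DENY
  req#6 t=0s: DENY
  req#7 t=0s: DENY
  req#8 t=0s: DENY
  req#9 t=0s: DENY
  req#10 t=1s: ALLOW
  req#11 t=1s: ALLOW
  req#12 t=1s: DENY

Answer: AAAADDDDDAAD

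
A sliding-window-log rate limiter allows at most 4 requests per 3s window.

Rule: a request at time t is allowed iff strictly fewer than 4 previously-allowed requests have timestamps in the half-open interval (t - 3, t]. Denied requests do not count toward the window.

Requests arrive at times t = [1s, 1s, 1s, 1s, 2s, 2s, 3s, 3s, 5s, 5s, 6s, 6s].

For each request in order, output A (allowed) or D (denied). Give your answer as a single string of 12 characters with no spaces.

Tracking allowed requests in the window:
  req#1 t=1s: ALLOW
  req#2 t=1s: ALLOW
  req#3 t=1s: ALLOW
  req#4 t=1s: ALLOW
  req#5 t=2s: DENY
  req#6 t=2s: DENY
  req#7 t=3s: DENY
  req#8 t=3s: DENY
  req#9 t=5s: ALLOW
  req#10 t=5s: ALLOW
  req#11 t=6s: ALLOW
  req#12 t=6s: ALLOW

Answer: AAAADDDDAAAA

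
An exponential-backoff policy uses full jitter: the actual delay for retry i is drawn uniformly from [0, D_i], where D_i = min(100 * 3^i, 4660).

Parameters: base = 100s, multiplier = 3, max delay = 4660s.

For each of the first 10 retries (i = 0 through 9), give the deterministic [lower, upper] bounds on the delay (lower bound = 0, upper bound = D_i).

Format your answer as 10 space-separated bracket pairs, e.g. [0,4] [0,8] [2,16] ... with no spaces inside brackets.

Answer: [0,100] [0,300] [0,900] [0,2700] [0,4660] [0,4660] [0,4660] [0,4660] [0,4660] [0,4660]

Derivation:
Computing bounds per retry:
  i=0: D_i=min(100*3^0,4660)=100, bounds=[0,100]
  i=1: D_i=min(100*3^1,4660)=300, bounds=[0,300]
  i=2: D_i=min(100*3^2,4660)=900, bounds=[0,900]
  i=3: D_i=min(100*3^3,4660)=2700, bounds=[0,2700]
  i=4: D_i=min(100*3^4,4660)=4660, bounds=[0,4660]
  i=5: D_i=min(100*3^5,4660)=4660, bounds=[0,4660]
  i=6: D_i=min(100*3^6,4660)=4660, bounds=[0,4660]
  i=7: D_i=min(100*3^7,4660)=4660, bounds=[0,4660]
  i=8: D_i=min(100*3^8,4660)=4660, bounds=[0,4660]
  i=9: D_i=min(100*3^9,4660)=4660, bounds=[0,4660]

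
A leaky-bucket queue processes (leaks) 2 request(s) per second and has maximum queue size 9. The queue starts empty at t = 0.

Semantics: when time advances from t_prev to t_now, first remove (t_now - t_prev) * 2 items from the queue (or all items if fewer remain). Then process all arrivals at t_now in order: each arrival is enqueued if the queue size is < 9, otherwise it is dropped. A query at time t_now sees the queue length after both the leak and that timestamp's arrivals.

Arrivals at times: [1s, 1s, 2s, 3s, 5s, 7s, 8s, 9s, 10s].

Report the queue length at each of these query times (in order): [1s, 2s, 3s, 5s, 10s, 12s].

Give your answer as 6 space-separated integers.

Answer: 2 1 1 1 1 0

Derivation:
Queue lengths at query times:
  query t=1s: backlog = 2
  query t=2s: backlog = 1
  query t=3s: backlog = 1
  query t=5s: backlog = 1
  query t=10s: backlog = 1
  query t=12s: backlog = 0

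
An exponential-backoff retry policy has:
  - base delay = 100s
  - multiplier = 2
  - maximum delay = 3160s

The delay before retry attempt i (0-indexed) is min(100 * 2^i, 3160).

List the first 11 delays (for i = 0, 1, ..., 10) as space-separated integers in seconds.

Answer: 100 200 400 800 1600 3160 3160 3160 3160 3160 3160

Derivation:
Computing each delay:
  i=0: min(100*2^0, 3160) = 100
  i=1: min(100*2^1, 3160) = 200
  i=2: min(100*2^2, 3160) = 400
  i=3: min(100*2^3, 3160) = 800
  i=4: min(100*2^4, 3160) = 1600
  i=5: min(100*2^5, 3160) = 3160
  i=6: min(100*2^6, 3160) = 3160
  i=7: min(100*2^7, 3160) = 3160
  i=8: min(100*2^8, 3160) = 3160
  i=9: min(100*2^9, 3160) = 3160
  i=10: min(100*2^10, 3160) = 3160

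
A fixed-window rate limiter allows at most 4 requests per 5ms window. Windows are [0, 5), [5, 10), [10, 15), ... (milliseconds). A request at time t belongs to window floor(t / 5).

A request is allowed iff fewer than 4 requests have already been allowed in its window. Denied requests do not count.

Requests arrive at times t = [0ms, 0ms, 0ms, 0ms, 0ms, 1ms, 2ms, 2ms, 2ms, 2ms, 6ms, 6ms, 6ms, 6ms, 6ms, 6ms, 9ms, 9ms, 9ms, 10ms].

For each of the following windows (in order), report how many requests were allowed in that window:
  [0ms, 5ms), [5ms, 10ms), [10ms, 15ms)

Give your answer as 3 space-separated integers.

Processing requests:
  req#1 t=0ms (window 0): ALLOW
  req#2 t=0ms (window 0): ALLOW
  req#3 t=0ms (window 0): ALLOW
  req#4 t=0ms (window 0): ALLOW
  req#5 t=0ms (window 0): DENY
  req#6 t=1ms (window 0): DENY
  req#7 t=2ms (window 0): DENY
  req#8 t=2ms (window 0): DENY
  req#9 t=2ms (window 0): DENY
  req#10 t=2ms (window 0): DENY
  req#11 t=6ms (window 1): ALLOW
  req#12 t=6ms (window 1): ALLOW
  req#13 t=6ms (window 1): ALLOW
  req#14 t=6ms (window 1): ALLOW
  req#15 t=6ms (window 1): DENY
  req#16 t=6ms (window 1): DENY
  req#17 t=9ms (window 1): DENY
  req#18 t=9ms (window 1): DENY
  req#19 t=9ms (window 1): DENY
  req#20 t=10ms (window 2): ALLOW

Allowed counts by window: 4 4 1

Answer: 4 4 1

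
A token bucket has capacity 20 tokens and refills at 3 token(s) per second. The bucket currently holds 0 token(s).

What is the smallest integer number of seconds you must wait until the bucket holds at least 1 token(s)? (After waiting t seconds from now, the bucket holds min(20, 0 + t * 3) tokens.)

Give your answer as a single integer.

Need 0 + t * 3 >= 1, so t >= 1/3.
Smallest integer t = ceil(1/3) = 1.

Answer: 1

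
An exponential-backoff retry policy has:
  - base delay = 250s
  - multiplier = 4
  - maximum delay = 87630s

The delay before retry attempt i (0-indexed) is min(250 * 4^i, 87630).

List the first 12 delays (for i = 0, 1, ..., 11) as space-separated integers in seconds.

Computing each delay:
  i=0: min(250*4^0, 87630) = 250
  i=1: min(250*4^1, 87630) = 1000
  i=2: min(250*4^2, 87630) = 4000
  i=3: min(250*4^3, 87630) = 16000
  i=4: min(250*4^4, 87630) = 64000
  i=5: min(250*4^5, 87630) = 87630
  i=6: min(250*4^6, 87630) = 87630
  i=7: min(250*4^7, 87630) = 87630
  i=8: min(250*4^8, 87630) = 87630
  i=9: min(250*4^9, 87630) = 87630
  i=10: min(250*4^10, 87630) = 87630
  i=11: min(250*4^11, 87630) = 87630

Answer: 250 1000 4000 16000 64000 87630 87630 87630 87630 87630 87630 87630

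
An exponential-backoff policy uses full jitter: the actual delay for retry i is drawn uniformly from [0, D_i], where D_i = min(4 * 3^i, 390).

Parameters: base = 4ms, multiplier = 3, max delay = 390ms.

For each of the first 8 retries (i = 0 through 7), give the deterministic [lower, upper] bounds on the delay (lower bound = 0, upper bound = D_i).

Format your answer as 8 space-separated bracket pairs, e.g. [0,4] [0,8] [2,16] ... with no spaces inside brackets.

Computing bounds per retry:
  i=0: D_i=min(4*3^0,390)=4, bounds=[0,4]
  i=1: D_i=min(4*3^1,390)=12, bounds=[0,12]
  i=2: D_i=min(4*3^2,390)=36, bounds=[0,36]
  i=3: D_i=min(4*3^3,390)=108, bounds=[0,108]
  i=4: D_i=min(4*3^4,390)=324, bounds=[0,324]
  i=5: D_i=min(4*3^5,390)=390, bounds=[0,390]
  i=6: D_i=min(4*3^6,390)=390, bounds=[0,390]
  i=7: D_i=min(4*3^7,390)=390, bounds=[0,390]

Answer: [0,4] [0,12] [0,36] [0,108] [0,324] [0,390] [0,390] [0,390]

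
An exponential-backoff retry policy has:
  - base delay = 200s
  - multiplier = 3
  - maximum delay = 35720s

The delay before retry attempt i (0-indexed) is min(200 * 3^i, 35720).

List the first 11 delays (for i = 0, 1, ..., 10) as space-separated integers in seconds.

Answer: 200 600 1800 5400 16200 35720 35720 35720 35720 35720 35720

Derivation:
Computing each delay:
  i=0: min(200*3^0, 35720) = 200
  i=1: min(200*3^1, 35720) = 600
  i=2: min(200*3^2, 35720) = 1800
  i=3: min(200*3^3, 35720) = 5400
  i=4: min(200*3^4, 35720) = 16200
  i=5: min(200*3^5, 35720) = 35720
  i=6: min(200*3^6, 35720) = 35720
  i=7: min(200*3^7, 35720) = 35720
  i=8: min(200*3^8, 35720) = 35720
  i=9: min(200*3^9, 35720) = 35720
  i=10: min(200*3^10, 35720) = 35720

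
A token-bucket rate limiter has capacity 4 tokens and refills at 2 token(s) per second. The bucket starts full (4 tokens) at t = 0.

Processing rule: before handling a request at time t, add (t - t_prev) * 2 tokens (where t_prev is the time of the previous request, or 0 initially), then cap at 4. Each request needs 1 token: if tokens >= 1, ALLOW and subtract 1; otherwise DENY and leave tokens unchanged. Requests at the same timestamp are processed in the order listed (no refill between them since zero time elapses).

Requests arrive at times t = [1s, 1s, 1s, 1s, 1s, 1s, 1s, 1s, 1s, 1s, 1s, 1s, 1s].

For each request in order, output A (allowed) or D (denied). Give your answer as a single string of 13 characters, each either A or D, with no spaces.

Answer: AAAADDDDDDDDD

Derivation:
Simulating step by step:
  req#1 t=1s: ALLOW
  req#2 t=1s: ALLOW
  req#3 t=1s: ALLOW
  req#4 t=1s: ALLOW
  req#5 t=1s: DENY
  req#6 t=1s: DENY
  req#7 t=1s: DENY
  req#8 t=1s: DENY
  req#9 t=1s: DENY
  req#10 t=1s: DENY
  req#11 t=1s: DENY
  req#12 t=1s: DENY
  req#13 t=1s: DENY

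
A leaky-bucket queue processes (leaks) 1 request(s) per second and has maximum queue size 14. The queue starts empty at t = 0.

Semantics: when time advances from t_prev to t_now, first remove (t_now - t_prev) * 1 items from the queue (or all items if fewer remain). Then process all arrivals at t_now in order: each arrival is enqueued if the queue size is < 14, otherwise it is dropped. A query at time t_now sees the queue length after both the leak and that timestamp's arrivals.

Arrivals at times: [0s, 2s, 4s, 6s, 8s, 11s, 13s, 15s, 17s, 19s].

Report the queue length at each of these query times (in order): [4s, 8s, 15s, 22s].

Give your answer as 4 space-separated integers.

Queue lengths at query times:
  query t=4s: backlog = 1
  query t=8s: backlog = 1
  query t=15s: backlog = 1
  query t=22s: backlog = 0

Answer: 1 1 1 0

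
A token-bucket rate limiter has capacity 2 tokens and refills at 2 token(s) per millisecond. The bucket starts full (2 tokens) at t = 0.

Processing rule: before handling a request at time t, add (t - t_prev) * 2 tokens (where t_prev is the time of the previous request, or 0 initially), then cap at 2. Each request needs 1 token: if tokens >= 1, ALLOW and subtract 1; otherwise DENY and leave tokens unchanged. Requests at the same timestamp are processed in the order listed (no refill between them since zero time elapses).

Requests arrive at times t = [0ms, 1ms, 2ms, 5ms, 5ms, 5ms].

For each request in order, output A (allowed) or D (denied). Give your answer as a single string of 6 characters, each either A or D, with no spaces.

Answer: AAAAAD

Derivation:
Simulating step by step:
  req#1 t=0ms: ALLOW
  req#2 t=1ms: ALLOW
  req#3 t=2ms: ALLOW
  req#4 t=5ms: ALLOW
  req#5 t=5ms: ALLOW
  req#6 t=5ms: DENY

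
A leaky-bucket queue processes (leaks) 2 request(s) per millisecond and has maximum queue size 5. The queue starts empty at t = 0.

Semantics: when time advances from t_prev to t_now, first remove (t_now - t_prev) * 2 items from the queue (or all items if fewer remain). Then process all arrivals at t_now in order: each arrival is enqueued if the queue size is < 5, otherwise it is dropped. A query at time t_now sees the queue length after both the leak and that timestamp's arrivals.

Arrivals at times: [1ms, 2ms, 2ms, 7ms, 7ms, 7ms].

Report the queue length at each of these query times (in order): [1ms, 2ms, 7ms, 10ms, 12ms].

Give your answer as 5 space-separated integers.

Answer: 1 2 3 0 0

Derivation:
Queue lengths at query times:
  query t=1ms: backlog = 1
  query t=2ms: backlog = 2
  query t=7ms: backlog = 3
  query t=10ms: backlog = 0
  query t=12ms: backlog = 0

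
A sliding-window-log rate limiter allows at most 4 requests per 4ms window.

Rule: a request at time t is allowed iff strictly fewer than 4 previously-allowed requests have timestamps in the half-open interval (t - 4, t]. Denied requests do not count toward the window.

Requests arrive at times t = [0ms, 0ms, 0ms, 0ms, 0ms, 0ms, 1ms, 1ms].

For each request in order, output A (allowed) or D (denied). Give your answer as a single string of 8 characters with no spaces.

Answer: AAAADDDD

Derivation:
Tracking allowed requests in the window:
  req#1 t=0ms: ALLOW
  req#2 t=0ms: ALLOW
  req#3 t=0ms: ALLOW
  req#4 t=0ms: ALLOW
  req#5 t=0ms: DENY
  req#6 t=0ms: DENY
  req#7 t=1ms: DENY
  req#8 t=1ms: DENY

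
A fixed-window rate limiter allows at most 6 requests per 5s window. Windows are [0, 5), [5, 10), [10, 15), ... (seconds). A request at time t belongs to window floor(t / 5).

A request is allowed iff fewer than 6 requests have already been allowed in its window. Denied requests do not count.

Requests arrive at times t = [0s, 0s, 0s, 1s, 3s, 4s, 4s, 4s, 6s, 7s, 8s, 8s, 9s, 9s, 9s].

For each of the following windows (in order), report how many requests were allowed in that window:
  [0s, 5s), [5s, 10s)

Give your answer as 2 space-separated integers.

Answer: 6 6

Derivation:
Processing requests:
  req#1 t=0s (window 0): ALLOW
  req#2 t=0s (window 0): ALLOW
  req#3 t=0s (window 0): ALLOW
  req#4 t=1s (window 0): ALLOW
  req#5 t=3s (window 0): ALLOW
  req#6 t=4s (window 0): ALLOW
  req#7 t=4s (window 0): DENY
  req#8 t=4s (window 0): DENY
  req#9 t=6s (window 1): ALLOW
  req#10 t=7s (window 1): ALLOW
  req#11 t=8s (window 1): ALLOW
  req#12 t=8s (window 1): ALLOW
  req#13 t=9s (window 1): ALLOW
  req#14 t=9s (window 1): ALLOW
  req#15 t=9s (window 1): DENY

Allowed counts by window: 6 6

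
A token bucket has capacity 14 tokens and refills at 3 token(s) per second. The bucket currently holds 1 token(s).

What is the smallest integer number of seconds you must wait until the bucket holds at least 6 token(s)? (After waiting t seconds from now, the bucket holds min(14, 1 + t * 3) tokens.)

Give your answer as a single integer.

Need 1 + t * 3 >= 6, so t >= 5/3.
Smallest integer t = ceil(5/3) = 2.

Answer: 2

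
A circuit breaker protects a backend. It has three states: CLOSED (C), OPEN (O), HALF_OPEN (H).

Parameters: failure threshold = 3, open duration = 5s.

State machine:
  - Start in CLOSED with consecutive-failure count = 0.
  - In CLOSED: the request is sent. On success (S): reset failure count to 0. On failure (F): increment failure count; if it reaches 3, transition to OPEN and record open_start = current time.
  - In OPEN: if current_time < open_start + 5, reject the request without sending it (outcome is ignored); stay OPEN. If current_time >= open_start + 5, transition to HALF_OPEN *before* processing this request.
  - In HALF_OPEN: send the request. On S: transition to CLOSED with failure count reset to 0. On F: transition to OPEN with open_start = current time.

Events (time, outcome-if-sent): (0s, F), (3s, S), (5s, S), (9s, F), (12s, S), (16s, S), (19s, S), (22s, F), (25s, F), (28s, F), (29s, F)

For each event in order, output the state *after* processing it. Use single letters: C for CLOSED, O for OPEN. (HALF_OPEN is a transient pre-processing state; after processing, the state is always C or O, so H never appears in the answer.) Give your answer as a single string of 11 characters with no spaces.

Answer: CCCCCCCCCOO

Derivation:
State after each event:
  event#1 t=0s outcome=F: state=CLOSED
  event#2 t=3s outcome=S: state=CLOSED
  event#3 t=5s outcome=S: state=CLOSED
  event#4 t=9s outcome=F: state=CLOSED
  event#5 t=12s outcome=S: state=CLOSED
  event#6 t=16s outcome=S: state=CLOSED
  event#7 t=19s outcome=S: state=CLOSED
  event#8 t=22s outcome=F: state=CLOSED
  event#9 t=25s outcome=F: state=CLOSED
  event#10 t=28s outcome=F: state=OPEN
  event#11 t=29s outcome=F: state=OPEN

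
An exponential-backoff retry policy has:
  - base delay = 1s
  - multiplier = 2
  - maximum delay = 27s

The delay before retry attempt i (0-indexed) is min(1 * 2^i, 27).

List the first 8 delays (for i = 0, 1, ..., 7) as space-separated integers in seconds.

Answer: 1 2 4 8 16 27 27 27

Derivation:
Computing each delay:
  i=0: min(1*2^0, 27) = 1
  i=1: min(1*2^1, 27) = 2
  i=2: min(1*2^2, 27) = 4
  i=3: min(1*2^3, 27) = 8
  i=4: min(1*2^4, 27) = 16
  i=5: min(1*2^5, 27) = 27
  i=6: min(1*2^6, 27) = 27
  i=7: min(1*2^7, 27) = 27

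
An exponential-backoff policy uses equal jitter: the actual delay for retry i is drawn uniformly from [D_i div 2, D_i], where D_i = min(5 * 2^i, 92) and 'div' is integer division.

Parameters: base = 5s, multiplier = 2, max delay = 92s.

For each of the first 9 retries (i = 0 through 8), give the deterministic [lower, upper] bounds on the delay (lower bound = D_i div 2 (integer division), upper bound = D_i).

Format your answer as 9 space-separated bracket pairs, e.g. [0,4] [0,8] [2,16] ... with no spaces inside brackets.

Answer: [2,5] [5,10] [10,20] [20,40] [40,80] [46,92] [46,92] [46,92] [46,92]

Derivation:
Computing bounds per retry:
  i=0: D_i=min(5*2^0,92)=5, bounds=[2,5]
  i=1: D_i=min(5*2^1,92)=10, bounds=[5,10]
  i=2: D_i=min(5*2^2,92)=20, bounds=[10,20]
  i=3: D_i=min(5*2^3,92)=40, bounds=[20,40]
  i=4: D_i=min(5*2^4,92)=80, bounds=[40,80]
  i=5: D_i=min(5*2^5,92)=92, bounds=[46,92]
  i=6: D_i=min(5*2^6,92)=92, bounds=[46,92]
  i=7: D_i=min(5*2^7,92)=92, bounds=[46,92]
  i=8: D_i=min(5*2^8,92)=92, bounds=[46,92]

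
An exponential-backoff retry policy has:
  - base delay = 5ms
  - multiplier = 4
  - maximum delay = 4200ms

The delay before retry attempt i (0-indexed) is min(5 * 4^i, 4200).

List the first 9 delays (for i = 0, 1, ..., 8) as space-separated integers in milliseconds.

Answer: 5 20 80 320 1280 4200 4200 4200 4200

Derivation:
Computing each delay:
  i=0: min(5*4^0, 4200) = 5
  i=1: min(5*4^1, 4200) = 20
  i=2: min(5*4^2, 4200) = 80
  i=3: min(5*4^3, 4200) = 320
  i=4: min(5*4^4, 4200) = 1280
  i=5: min(5*4^5, 4200) = 4200
  i=6: min(5*4^6, 4200) = 4200
  i=7: min(5*4^7, 4200) = 4200
  i=8: min(5*4^8, 4200) = 4200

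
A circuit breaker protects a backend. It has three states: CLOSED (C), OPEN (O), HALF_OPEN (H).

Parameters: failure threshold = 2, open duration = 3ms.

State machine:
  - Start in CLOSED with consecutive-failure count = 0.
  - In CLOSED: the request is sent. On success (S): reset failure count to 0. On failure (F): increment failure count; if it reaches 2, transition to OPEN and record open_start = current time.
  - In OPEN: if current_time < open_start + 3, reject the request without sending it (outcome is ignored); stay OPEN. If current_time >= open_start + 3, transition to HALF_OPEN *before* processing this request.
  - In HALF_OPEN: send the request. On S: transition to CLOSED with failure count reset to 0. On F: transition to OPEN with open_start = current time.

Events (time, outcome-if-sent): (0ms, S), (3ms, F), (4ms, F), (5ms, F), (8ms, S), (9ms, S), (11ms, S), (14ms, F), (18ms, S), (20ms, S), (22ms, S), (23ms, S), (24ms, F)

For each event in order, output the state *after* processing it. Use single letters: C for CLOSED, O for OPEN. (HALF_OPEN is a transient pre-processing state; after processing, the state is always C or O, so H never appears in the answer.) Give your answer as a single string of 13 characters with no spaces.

State after each event:
  event#1 t=0ms outcome=S: state=CLOSED
  event#2 t=3ms outcome=F: state=CLOSED
  event#3 t=4ms outcome=F: state=OPEN
  event#4 t=5ms outcome=F: state=OPEN
  event#5 t=8ms outcome=S: state=CLOSED
  event#6 t=9ms outcome=S: state=CLOSED
  event#7 t=11ms outcome=S: state=CLOSED
  event#8 t=14ms outcome=F: state=CLOSED
  event#9 t=18ms outcome=S: state=CLOSED
  event#10 t=20ms outcome=S: state=CLOSED
  event#11 t=22ms outcome=S: state=CLOSED
  event#12 t=23ms outcome=S: state=CLOSED
  event#13 t=24ms outcome=F: state=CLOSED

Answer: CCOOCCCCCCCCC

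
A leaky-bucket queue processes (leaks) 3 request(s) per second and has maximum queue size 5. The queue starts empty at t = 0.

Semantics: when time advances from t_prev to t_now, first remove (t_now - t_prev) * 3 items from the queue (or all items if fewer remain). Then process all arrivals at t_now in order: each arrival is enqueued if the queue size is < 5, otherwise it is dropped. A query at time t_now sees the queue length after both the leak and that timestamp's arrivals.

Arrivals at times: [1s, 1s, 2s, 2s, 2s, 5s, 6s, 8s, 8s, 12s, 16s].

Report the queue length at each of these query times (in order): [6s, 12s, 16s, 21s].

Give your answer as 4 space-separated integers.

Answer: 1 1 1 0

Derivation:
Queue lengths at query times:
  query t=6s: backlog = 1
  query t=12s: backlog = 1
  query t=16s: backlog = 1
  query t=21s: backlog = 0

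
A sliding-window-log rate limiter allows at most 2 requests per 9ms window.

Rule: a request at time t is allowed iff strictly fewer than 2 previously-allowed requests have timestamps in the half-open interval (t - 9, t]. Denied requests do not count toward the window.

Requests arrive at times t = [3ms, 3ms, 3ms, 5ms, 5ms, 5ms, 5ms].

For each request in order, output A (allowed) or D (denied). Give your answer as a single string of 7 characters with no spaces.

Tracking allowed requests in the window:
  req#1 t=3ms: ALLOW
  req#2 t=3ms: ALLOW
  req#3 t=3ms: DENY
  req#4 t=5ms: DENY
  req#5 t=5ms: DENY
  req#6 t=5ms: DENY
  req#7 t=5ms: DENY

Answer: AADDDDD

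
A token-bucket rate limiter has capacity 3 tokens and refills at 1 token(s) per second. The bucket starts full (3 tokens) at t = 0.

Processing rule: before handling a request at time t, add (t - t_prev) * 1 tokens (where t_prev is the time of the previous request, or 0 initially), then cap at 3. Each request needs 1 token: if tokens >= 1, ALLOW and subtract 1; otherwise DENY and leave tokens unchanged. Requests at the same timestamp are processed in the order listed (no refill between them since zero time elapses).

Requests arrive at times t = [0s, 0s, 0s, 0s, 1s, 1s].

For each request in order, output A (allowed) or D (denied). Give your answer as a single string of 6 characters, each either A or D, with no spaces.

Answer: AAADAD

Derivation:
Simulating step by step:
  req#1 t=0s: ALLOW
  req#2 t=0s: ALLOW
  req#3 t=0s: ALLOW
  req#4 t=0s: DENY
  req#5 t=1s: ALLOW
  req#6 t=1s: DENY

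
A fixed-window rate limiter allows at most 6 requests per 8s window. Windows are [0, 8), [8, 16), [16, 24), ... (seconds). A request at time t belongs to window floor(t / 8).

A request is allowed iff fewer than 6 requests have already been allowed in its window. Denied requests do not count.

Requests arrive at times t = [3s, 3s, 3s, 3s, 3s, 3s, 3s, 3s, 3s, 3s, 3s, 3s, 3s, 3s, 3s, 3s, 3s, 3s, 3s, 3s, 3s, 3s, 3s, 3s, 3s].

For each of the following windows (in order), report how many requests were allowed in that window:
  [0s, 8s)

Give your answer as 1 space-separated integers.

Answer: 6

Derivation:
Processing requests:
  req#1 t=3s (window 0): ALLOW
  req#2 t=3s (window 0): ALLOW
  req#3 t=3s (window 0): ALLOW
  req#4 t=3s (window 0): ALLOW
  req#5 t=3s (window 0): ALLOW
  req#6 t=3s (window 0): ALLOW
  req#7 t=3s (window 0): DENY
  req#8 t=3s (window 0): DENY
  req#9 t=3s (window 0): DENY
  req#10 t=3s (window 0): DENY
  req#11 t=3s (window 0): DENY
  req#12 t=3s (window 0): DENY
  req#13 t=3s (window 0): DENY
  req#14 t=3s (window 0): DENY
  req#15 t=3s (window 0): DENY
  req#16 t=3s (window 0): DENY
  req#17 t=3s (window 0): DENY
  req#18 t=3s (window 0): DENY
  req#19 t=3s (window 0): DENY
  req#20 t=3s (window 0): DENY
  req#21 t=3s (window 0): DENY
  req#22 t=3s (window 0): DENY
  req#23 t=3s (window 0): DENY
  req#24 t=3s (window 0): DENY
  req#25 t=3s (window 0): DENY

Allowed counts by window: 6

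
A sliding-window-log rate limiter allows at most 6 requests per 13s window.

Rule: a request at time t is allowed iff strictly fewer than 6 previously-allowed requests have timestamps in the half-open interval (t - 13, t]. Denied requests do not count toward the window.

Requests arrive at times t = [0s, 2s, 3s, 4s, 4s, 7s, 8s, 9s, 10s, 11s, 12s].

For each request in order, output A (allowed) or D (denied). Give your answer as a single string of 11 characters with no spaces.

Answer: AAAAAADDDDD

Derivation:
Tracking allowed requests in the window:
  req#1 t=0s: ALLOW
  req#2 t=2s: ALLOW
  req#3 t=3s: ALLOW
  req#4 t=4s: ALLOW
  req#5 t=4s: ALLOW
  req#6 t=7s: ALLOW
  req#7 t=8s: DENY
  req#8 t=9s: DENY
  req#9 t=10s: DENY
  req#10 t=11s: DENY
  req#11 t=12s: DENY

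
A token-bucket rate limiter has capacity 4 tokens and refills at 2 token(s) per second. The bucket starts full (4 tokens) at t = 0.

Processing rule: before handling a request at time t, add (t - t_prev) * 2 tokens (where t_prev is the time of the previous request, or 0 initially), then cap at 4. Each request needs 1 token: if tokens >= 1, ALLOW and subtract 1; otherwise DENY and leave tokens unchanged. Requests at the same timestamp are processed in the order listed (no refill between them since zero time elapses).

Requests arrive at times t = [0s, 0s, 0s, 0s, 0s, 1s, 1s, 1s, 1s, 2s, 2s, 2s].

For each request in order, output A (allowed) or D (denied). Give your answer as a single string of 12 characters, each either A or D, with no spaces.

Answer: AAAADAADDAAD

Derivation:
Simulating step by step:
  req#1 t=0s: ALLOW
  req#2 t=0s: ALLOW
  req#3 t=0s: ALLOW
  req#4 t=0s: ALLOW
  req#5 t=0s: DENY
  req#6 t=1s: ALLOW
  req#7 t=1s: ALLOW
  req#8 t=1s: DENY
  req#9 t=1s: DENY
  req#10 t=2s: ALLOW
  req#11 t=2s: ALLOW
  req#12 t=2s: DENY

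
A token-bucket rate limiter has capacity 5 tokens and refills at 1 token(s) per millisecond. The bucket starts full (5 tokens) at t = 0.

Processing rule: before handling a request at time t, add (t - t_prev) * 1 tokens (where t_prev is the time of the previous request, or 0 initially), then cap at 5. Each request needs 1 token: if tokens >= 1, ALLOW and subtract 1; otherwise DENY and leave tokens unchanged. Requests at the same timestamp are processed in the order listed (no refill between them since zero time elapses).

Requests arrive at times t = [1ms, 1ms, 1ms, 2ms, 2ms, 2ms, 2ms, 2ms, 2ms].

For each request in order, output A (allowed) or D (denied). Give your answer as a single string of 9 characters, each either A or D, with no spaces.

Simulating step by step:
  req#1 t=1ms: ALLOW
  req#2 t=1ms: ALLOW
  req#3 t=1ms: ALLOW
  req#4 t=2ms: ALLOW
  req#5 t=2ms: ALLOW
  req#6 t=2ms: ALLOW
  req#7 t=2ms: DENY
  req#8 t=2ms: DENY
  req#9 t=2ms: DENY

Answer: AAAAAADDD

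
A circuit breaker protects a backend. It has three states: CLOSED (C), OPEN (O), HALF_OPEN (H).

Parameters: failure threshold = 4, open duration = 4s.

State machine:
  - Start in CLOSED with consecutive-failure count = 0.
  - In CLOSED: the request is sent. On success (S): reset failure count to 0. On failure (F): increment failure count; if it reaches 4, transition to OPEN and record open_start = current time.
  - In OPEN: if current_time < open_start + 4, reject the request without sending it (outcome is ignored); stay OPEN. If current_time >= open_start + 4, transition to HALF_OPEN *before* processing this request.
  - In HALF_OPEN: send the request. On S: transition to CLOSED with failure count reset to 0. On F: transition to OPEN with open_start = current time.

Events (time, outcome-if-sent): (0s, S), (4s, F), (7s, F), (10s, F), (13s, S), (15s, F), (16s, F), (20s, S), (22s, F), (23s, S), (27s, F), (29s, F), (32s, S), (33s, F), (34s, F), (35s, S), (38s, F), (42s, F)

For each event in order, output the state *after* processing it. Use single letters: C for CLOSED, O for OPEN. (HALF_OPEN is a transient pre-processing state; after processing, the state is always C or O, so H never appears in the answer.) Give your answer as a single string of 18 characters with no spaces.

Answer: CCCCCCCCCCCCCCCCCC

Derivation:
State after each event:
  event#1 t=0s outcome=S: state=CLOSED
  event#2 t=4s outcome=F: state=CLOSED
  event#3 t=7s outcome=F: state=CLOSED
  event#4 t=10s outcome=F: state=CLOSED
  event#5 t=13s outcome=S: state=CLOSED
  event#6 t=15s outcome=F: state=CLOSED
  event#7 t=16s outcome=F: state=CLOSED
  event#8 t=20s outcome=S: state=CLOSED
  event#9 t=22s outcome=F: state=CLOSED
  event#10 t=23s outcome=S: state=CLOSED
  event#11 t=27s outcome=F: state=CLOSED
  event#12 t=29s outcome=F: state=CLOSED
  event#13 t=32s outcome=S: state=CLOSED
  event#14 t=33s outcome=F: state=CLOSED
  event#15 t=34s outcome=F: state=CLOSED
  event#16 t=35s outcome=S: state=CLOSED
  event#17 t=38s outcome=F: state=CLOSED
  event#18 t=42s outcome=F: state=CLOSED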